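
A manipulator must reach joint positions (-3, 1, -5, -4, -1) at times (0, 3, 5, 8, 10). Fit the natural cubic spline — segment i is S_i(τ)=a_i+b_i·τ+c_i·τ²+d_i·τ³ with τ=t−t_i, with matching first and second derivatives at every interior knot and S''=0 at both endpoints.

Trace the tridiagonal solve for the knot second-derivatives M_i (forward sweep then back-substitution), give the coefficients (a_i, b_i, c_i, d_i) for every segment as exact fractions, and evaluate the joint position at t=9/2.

  seg 0: a=-3 b=1261/435 c=0 d=-227/1305
  seg 1: a=1 b=-782/435 c=-227/145 d=839/1740
  seg 2: a=-5 b=-989/435 c=77/58 d=-133/870
  seg 3: a=-4 b=1361/870 c=-7/145 d=7/870
S(9/2) = -3333/928

Δ: Δ0=4/3, Δ1=-3, Δ2=1/3, Δ3=3/2
row 1: diag=10, rhs=-26; c'=1/5, d'=-13/5
row 2: denom=10−2·1/5=48/5; d'=(20−2·-13/5)/(48/5)=21/8
row 3: denom=10−3·5/16=145/16; d'=(7−3·21/8)/(145/16)=-14/145
back: M3=-14/145
back: M2=21/8−5/16·-14/145=77/29
back: M1=-13/5−1/5·77/29=-454/145
M: M0=0, M1=-454/145, M2=77/29, M3=-14/145, M4=0
seg 0: a=-3, c=M0/2=0, d=(M1−M0)/(6·3)=-227/1305, b=Δ0−h0·(2M0+M1)/6=1261/435
seg 1: a=1, c=M1/2=-227/145, d=(M2−M1)/(6·2)=839/1740, b=Δ1−h1·(2M1+M2)/6=-782/435
seg 2: a=-5, c=M2/2=77/58, d=(M3−M2)/(6·3)=-133/870, b=Δ2−h2·(2M2+M3)/6=-989/435
seg 3: a=-4, c=M3/2=-7/145, d=(M4−M3)/(6·2)=7/870, b=Δ3−h3·(2M3+M4)/6=1361/870
t_q=9/2 → seg 1, τ=3/2; S=1+-782/435·τ+-227/145·τ²+839/1740·τ³=-3333/928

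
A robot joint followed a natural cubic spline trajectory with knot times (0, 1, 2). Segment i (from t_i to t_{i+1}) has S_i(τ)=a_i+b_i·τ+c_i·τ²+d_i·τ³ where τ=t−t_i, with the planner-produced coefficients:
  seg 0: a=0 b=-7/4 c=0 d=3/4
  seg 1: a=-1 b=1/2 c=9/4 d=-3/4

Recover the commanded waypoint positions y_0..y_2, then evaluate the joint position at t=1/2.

y_0=0 y_1=-1 y_2=1
S(1/2) = -25/32

y_0 = S_0(0) = a_0 = 0
y_1 = S_1(0) = a_1 = -1
y_2 = S_1(1) = 1
t_q=1/2 is in segment 0 (τ=1/2); S_0(τ)=-25/32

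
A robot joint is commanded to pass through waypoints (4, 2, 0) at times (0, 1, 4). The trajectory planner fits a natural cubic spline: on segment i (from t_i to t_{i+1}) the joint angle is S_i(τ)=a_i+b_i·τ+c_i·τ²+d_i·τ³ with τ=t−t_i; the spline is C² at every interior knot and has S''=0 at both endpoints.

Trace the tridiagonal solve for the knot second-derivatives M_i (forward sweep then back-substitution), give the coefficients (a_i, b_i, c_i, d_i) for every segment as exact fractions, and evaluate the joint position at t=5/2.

Δ: Δ0=-2, Δ1=-2/3
row 1: diag=8, rhs=8; c'=3/8, d'=1
back: M1=1
M: M0=0, M1=1, M2=0
seg 0: a=4, c=M0/2=0, d=(M1−M0)/(6·1)=1/6, b=Δ0−h0·(2M0+M1)/6=-13/6
seg 1: a=2, c=M1/2=1/2, d=(M2−M1)/(6·3)=-1/18, b=Δ1−h1·(2M1+M2)/6=-5/3
t_q=5/2 → seg 1, τ=3/2; S=2+-5/3·τ+1/2·τ²+-1/18·τ³=7/16

  seg 0: a=4 b=-13/6 c=0 d=1/6
  seg 1: a=2 b=-5/3 c=1/2 d=-1/18
S(5/2) = 7/16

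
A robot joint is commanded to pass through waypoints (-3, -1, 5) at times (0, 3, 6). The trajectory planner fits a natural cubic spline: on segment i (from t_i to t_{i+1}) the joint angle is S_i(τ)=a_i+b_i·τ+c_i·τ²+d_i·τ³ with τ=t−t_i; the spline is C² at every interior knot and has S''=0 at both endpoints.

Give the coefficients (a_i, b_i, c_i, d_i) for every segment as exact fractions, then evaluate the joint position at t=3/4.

  seg 0: a=-3 b=1/3 c=0 d=1/27
  seg 1: a=-1 b=4/3 c=1/3 d=-1/27
S(3/4) = -175/64

Δ: Δ0=2/3, Δ1=2
row 1: diag=12, rhs=8; c'=1/4, d'=2/3
back: M1=2/3
M: M0=0, M1=2/3, M2=0
seg 0: a=-3, c=M0/2=0, d=(M1−M0)/(6·3)=1/27, b=Δ0−h0·(2M0+M1)/6=1/3
seg 1: a=-1, c=M1/2=1/3, d=(M2−M1)/(6·3)=-1/27, b=Δ1−h1·(2M1+M2)/6=4/3
t_q=3/4 → seg 0, τ=3/4; S=-3+1/3·τ+0·τ²+1/27·τ³=-175/64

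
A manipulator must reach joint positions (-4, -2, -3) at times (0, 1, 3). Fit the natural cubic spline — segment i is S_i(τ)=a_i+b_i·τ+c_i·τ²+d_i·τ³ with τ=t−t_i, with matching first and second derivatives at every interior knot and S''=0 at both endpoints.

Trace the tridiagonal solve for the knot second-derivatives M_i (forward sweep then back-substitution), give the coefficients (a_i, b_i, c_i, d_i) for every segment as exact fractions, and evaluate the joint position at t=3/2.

Δ: Δ0=2, Δ1=-1/2
row 1: diag=6, rhs=-15; c'=1/3, d'=-5/2
back: M1=-5/2
M: M0=0, M1=-5/2, M2=0
seg 0: a=-4, c=M0/2=0, d=(M1−M0)/(6·1)=-5/12, b=Δ0−h0·(2M0+M1)/6=29/12
seg 1: a=-2, c=M1/2=-5/4, d=(M2−M1)/(6·2)=5/24, b=Δ1−h1·(2M1+M2)/6=7/6
t_q=3/2 → seg 1, τ=1/2; S=-2+7/6·τ+-5/4·τ²+5/24·τ³=-109/64

  seg 0: a=-4 b=29/12 c=0 d=-5/12
  seg 1: a=-2 b=7/6 c=-5/4 d=5/24
S(3/2) = -109/64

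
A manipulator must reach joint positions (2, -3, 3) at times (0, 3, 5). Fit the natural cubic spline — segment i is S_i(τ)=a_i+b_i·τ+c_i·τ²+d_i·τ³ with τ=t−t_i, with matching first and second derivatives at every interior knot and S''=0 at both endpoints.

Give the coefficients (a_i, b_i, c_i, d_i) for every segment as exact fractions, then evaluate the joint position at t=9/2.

  seg 0: a=2 b=-46/15 c=0 d=7/45
  seg 1: a=-3 b=17/15 c=7/5 d=-7/30
S(9/2) = 17/16

Δ: Δ0=-5/3, Δ1=3
row 1: diag=10, rhs=28; c'=1/5, d'=14/5
back: M1=14/5
M: M0=0, M1=14/5, M2=0
seg 0: a=2, c=M0/2=0, d=(M1−M0)/(6·3)=7/45, b=Δ0−h0·(2M0+M1)/6=-46/15
seg 1: a=-3, c=M1/2=7/5, d=(M2−M1)/(6·2)=-7/30, b=Δ1−h1·(2M1+M2)/6=17/15
t_q=9/2 → seg 1, τ=3/2; S=-3+17/15·τ+7/5·τ²+-7/30·τ³=17/16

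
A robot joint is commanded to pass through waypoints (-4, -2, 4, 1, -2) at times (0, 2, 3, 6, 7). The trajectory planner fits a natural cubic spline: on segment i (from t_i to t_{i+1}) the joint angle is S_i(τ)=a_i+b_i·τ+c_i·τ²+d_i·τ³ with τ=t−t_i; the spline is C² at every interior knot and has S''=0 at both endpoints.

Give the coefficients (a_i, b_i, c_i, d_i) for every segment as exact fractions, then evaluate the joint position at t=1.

  seg 0: a=-4 b=-164/161 c=0 d=325/644
  seg 1: a=-2 b=811/161 c=975/322 d=-95/46
  seg 2: a=4 b=1577/322 c=-510/161 d=129/322
  seg 3: a=1 b=-530/161 c=141/322 d=-47/322
S(1) = -2907/644

Δ: Δ0=1, Δ1=6, Δ2=-1, Δ3=-3
row 1: diag=6, rhs=30; c'=1/6, d'=5
row 2: denom=8−1·1/6=47/6; d'=(-42−1·5)/(47/6)=-6
row 3: denom=8−3·18/47=322/47; d'=(-12−3·-6)/(322/47)=141/161
back: M3=141/161
back: M2=-6−18/47·141/161=-1020/161
back: M1=5−1/6·-1020/161=975/161
M: M0=0, M1=975/161, M2=-1020/161, M3=141/161, M4=0
seg 0: a=-4, c=M0/2=0, d=(M1−M0)/(6·2)=325/644, b=Δ0−h0·(2M0+M1)/6=-164/161
seg 1: a=-2, c=M1/2=975/322, d=(M2−M1)/(6·1)=-95/46, b=Δ1−h1·(2M1+M2)/6=811/161
seg 2: a=4, c=M2/2=-510/161, d=(M3−M2)/(6·3)=129/322, b=Δ2−h2·(2M2+M3)/6=1577/322
seg 3: a=1, c=M3/2=141/322, d=(M4−M3)/(6·1)=-47/322, b=Δ3−h3·(2M3+M4)/6=-530/161
t_q=1 → seg 0, τ=1; S=-4+-164/161·τ+0·τ²+325/644·τ³=-2907/644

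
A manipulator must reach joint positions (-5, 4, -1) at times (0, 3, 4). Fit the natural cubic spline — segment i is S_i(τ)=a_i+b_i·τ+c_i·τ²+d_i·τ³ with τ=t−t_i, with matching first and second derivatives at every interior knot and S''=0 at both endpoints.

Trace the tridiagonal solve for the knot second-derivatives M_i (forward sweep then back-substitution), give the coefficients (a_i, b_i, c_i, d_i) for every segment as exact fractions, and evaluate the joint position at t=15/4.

Δ: Δ0=3, Δ1=-5
row 1: diag=8, rhs=-48; c'=1/8, d'=-6
back: M1=-6
M: M0=0, M1=-6, M2=0
seg 0: a=-5, c=M0/2=0, d=(M1−M0)/(6·3)=-1/3, b=Δ0−h0·(2M0+M1)/6=6
seg 1: a=4, c=M1/2=-3, d=(M2−M1)/(6·1)=1, b=Δ1−h1·(2M1+M2)/6=-3
t_q=15/4 → seg 1, τ=3/4; S=4+-3·τ+-3·τ²+1·τ³=31/64

  seg 0: a=-5 b=6 c=0 d=-1/3
  seg 1: a=4 b=-3 c=-3 d=1
S(15/4) = 31/64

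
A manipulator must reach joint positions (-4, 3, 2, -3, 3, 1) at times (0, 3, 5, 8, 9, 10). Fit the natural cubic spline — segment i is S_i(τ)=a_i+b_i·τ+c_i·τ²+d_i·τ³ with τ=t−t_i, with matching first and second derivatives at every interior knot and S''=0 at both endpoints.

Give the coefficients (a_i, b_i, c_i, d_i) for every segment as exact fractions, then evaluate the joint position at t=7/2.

Δ: Δ0=7/3, Δ1=-1/2, Δ2=-5/3, Δ3=6, Δ4=-2
row 1: diag=10, rhs=-17; c'=1/5, d'=-17/10
row 2: denom=10−2·1/5=48/5; d'=(-7−2·-17/10)/(48/5)=-3/8
row 3: denom=8−3·5/16=113/16; d'=(46−3·-3/8)/(113/16)=754/113
row 4: denom=4−1·16/113=436/113; d'=(-48−1·754/113)/(436/113)=-3089/218
back: M4=-3089/218
back: M3=754/113−16/113·-3089/218=946/109
back: M2=-3/8−5/16·946/109=-673/218
back: M1=-17/10−1/5·-673/218=-118/109
M: M0=0, M1=-118/109, M2=-673/218, M3=946/109, M4=-3089/218, M5=0
seg 0: a=-4, c=M0/2=0, d=(M1−M0)/(6·3)=-59/981, b=Δ0−h0·(2M0+M1)/6=940/327
seg 1: a=3, c=M1/2=-59/109, d=(M2−M1)/(6·2)=-437/2616, b=Δ1−h1·(2M1+M2)/6=409/327
seg 2: a=2, c=M2/2=-673/436, d=(M3−M2)/(6·3)=285/436, b=Δ2−h2·(2M2+M3)/6=-1909/654
seg 3: a=-3, c=M3/2=473/109, d=(M4−M3)/(6·1)=-4981/1308, b=Δ3−h3·(2M3+M4)/6=7153/1308
seg 4: a=3, c=M4/2=-3089/436, d=(M5−M4)/(6·1)=3089/1308, b=Δ4−h4·(2M4+M5)/6=1781/654
t_q=7/2 → seg 1, τ=1/2; S=3+409/327·τ+-59/109·τ²+-437/2616·τ³=24201/6976

  seg 0: a=-4 b=940/327 c=0 d=-59/981
  seg 1: a=3 b=409/327 c=-59/109 d=-437/2616
  seg 2: a=2 b=-1909/654 c=-673/436 d=285/436
  seg 3: a=-3 b=7153/1308 c=473/109 d=-4981/1308
  seg 4: a=3 b=1781/654 c=-3089/436 d=3089/1308
S(7/2) = 24201/6976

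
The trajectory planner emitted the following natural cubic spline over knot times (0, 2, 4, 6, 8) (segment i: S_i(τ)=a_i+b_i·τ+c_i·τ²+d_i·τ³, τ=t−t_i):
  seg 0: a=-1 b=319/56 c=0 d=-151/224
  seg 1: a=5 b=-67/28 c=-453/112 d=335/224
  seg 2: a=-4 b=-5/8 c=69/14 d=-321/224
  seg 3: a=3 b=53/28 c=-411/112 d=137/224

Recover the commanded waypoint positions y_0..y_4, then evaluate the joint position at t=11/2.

y_0=-1 y_1=5 y_2=-4 y_3=3 y_4=-3
S(11/2) = 2357/1792

y_0 = S_0(0) = a_0 = -1
y_1 = S_1(0) = a_1 = 5
y_2 = S_2(0) = a_2 = -4
y_3 = S_3(0) = a_3 = 3
y_4 = S_3(2) = -3
t_q=11/2 is in segment 2 (τ=3/2); S_2(τ)=2357/1792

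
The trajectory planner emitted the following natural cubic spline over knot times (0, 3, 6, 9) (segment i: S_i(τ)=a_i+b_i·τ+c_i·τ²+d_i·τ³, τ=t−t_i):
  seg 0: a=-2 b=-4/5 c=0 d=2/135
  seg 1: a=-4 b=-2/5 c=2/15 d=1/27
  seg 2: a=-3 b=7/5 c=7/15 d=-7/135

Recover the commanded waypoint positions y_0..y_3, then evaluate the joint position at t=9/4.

y_0 = S_0(0) = a_0 = -2
y_1 = S_1(0) = a_1 = -4
y_2 = S_2(0) = a_2 = -3
y_3 = S_2(3) = 4
t_q=9/4 is in segment 0 (τ=9/4); S_0(τ)=-581/160

y_0=-2 y_1=-4 y_2=-3 y_3=4
S(9/4) = -581/160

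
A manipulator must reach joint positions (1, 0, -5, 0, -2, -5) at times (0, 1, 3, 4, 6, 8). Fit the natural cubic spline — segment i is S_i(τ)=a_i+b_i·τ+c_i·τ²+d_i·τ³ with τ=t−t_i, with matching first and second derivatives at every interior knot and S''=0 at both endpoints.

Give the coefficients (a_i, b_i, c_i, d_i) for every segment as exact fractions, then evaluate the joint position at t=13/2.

  seg 0: a=1 b=-111/680 c=0 d=-569/680
  seg 1: a=0 b=-909/340 c=-1707/680 d=883/680
  seg 2: a=-5 b=195/68 c=3591/680 d=-2141/680
  seg 3: a=0 b=2709/680 c=-354/85 d=455/544
  seg 4: a=-2 b=-897/340 c=1161/1360 d=-387/2720
S(13/2) = -67967/21760

Δ: Δ0=-1, Δ1=-5/2, Δ2=5, Δ3=-1, Δ4=-3/2
row 1: diag=6, rhs=-9; c'=1/3, d'=-3/2
row 2: denom=6−2·1/3=16/3; d'=(45−2·-3/2)/(16/3)=9
row 3: denom=6−1·3/16=93/16; d'=(-36−1·9)/(93/16)=-240/31
row 4: denom=8−2·32/93=680/93; d'=(-3−2·-240/31)/(680/93)=1161/680
back: M4=1161/680
back: M3=-240/31−32/93·1161/680=-708/85
back: M2=9−3/16·-708/85=3591/340
back: M1=-3/2−1/3·3591/340=-1707/340
M: M0=0, M1=-1707/340, M2=3591/340, M3=-708/85, M4=1161/680, M5=0
seg 0: a=1, c=M0/2=0, d=(M1−M0)/(6·1)=-569/680, b=Δ0−h0·(2M0+M1)/6=-111/680
seg 1: a=0, c=M1/2=-1707/680, d=(M2−M1)/(6·2)=883/680, b=Δ1−h1·(2M1+M2)/6=-909/340
seg 2: a=-5, c=M2/2=3591/680, d=(M3−M2)/(6·1)=-2141/680, b=Δ2−h2·(2M2+M3)/6=195/68
seg 3: a=0, c=M3/2=-354/85, d=(M4−M3)/(6·2)=455/544, b=Δ3−h3·(2M3+M4)/6=2709/680
seg 4: a=-2, c=M4/2=1161/1360, d=(M5−M4)/(6·2)=-387/2720, b=Δ4−h4·(2M4+M5)/6=-897/340
t_q=13/2 → seg 4, τ=1/2; S=-2+-897/340·τ+1161/1360·τ²+-387/2720·τ³=-67967/21760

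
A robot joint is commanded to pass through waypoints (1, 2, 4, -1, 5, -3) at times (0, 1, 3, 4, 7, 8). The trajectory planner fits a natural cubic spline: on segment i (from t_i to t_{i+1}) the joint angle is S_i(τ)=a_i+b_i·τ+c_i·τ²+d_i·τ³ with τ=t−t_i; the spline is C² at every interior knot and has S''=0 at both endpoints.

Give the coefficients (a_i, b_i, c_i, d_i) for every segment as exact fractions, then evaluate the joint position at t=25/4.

Δ: Δ0=1, Δ1=1, Δ2=-5, Δ3=2, Δ4=-8
row 1: diag=6, rhs=0; c'=1/3, d'=0
row 2: denom=6−2·1/3=16/3; d'=(-36−2·0)/(16/3)=-27/4
row 3: denom=8−1·3/16=125/16; d'=(42−1·-27/4)/(125/16)=156/25
row 4: denom=8−3·48/125=856/125; d'=(-60−3·156/25)/(856/125)=-1230/107
back: M4=-1230/107
back: M3=156/25−48/125·-1230/107=1140/107
back: M2=-27/4−3/16·1140/107=-936/107
back: M1=0−1/3·-936/107=312/107
M: M0=0, M1=312/107, M2=-936/107, M3=1140/107, M4=-1230/107, M5=0
seg 0: a=1, c=M0/2=0, d=(M1−M0)/(6·1)=52/107, b=Δ0−h0·(2M0+M1)/6=55/107
seg 1: a=2, c=M1/2=156/107, d=(M2−M1)/(6·2)=-104/107, b=Δ1−h1·(2M1+M2)/6=211/107
seg 2: a=4, c=M2/2=-468/107, d=(M3−M2)/(6·1)=346/107, b=Δ2−h2·(2M2+M3)/6=-413/107
seg 3: a=-1, c=M3/2=570/107, d=(M4−M3)/(6·3)=-395/321, b=Δ3−h3·(2M3+M4)/6=-311/107
seg 4: a=5, c=M4/2=-615/107, d=(M5−M4)/(6·1)=205/107, b=Δ4−h4·(2M4+M5)/6=-446/107
t_q=25/4 → seg 3, τ=9/4; S=-1+-311/107·τ+570/107·τ²+-395/321·τ³=37063/6848

  seg 0: a=1 b=55/107 c=0 d=52/107
  seg 1: a=2 b=211/107 c=156/107 d=-104/107
  seg 2: a=4 b=-413/107 c=-468/107 d=346/107
  seg 3: a=-1 b=-311/107 c=570/107 d=-395/321
  seg 4: a=5 b=-446/107 c=-615/107 d=205/107
S(25/4) = 37063/6848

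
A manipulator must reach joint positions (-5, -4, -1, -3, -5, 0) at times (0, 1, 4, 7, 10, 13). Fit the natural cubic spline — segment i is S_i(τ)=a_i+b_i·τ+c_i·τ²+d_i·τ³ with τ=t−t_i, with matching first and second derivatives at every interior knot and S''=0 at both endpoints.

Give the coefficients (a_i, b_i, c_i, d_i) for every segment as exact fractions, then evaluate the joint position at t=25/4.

  seg 0: a=-5 b=1141/1209 c=0 d=68/1209
  seg 1: a=-4 b=1345/1209 c=68/403 d=-748/10881
  seg 2: a=-1 b=25/93 c=-544/1209 d=167/3627
  seg 3: a=-3 b=-1436/1209 c=-43/1209 d=253/3627
  seg 4: a=-5 b=583/1209 c=716/1209 d=-716/10881
S(25/4) = -55417/25792

Δ: Δ0=1, Δ1=1, Δ2=-2/3, Δ3=-2/3, Δ4=5/3
row 1: diag=8, rhs=0; c'=3/8, d'=0
row 2: denom=12−3·3/8=87/8; d'=(-10−3·0)/(87/8)=-80/87
row 3: denom=12−3·8/29=324/29; d'=(0−3·-80/87)/(324/29)=20/81
row 4: denom=12−3·29/108=403/36; d'=(14−3·20/81)/(403/36)=1432/1209
back: M4=1432/1209
back: M3=20/81−29/108·1432/1209=-86/1209
back: M2=-80/87−8/29·-86/1209=-1088/1209
back: M1=0−3/8·-1088/1209=136/403
M: M0=0, M1=136/403, M2=-1088/1209, M3=-86/1209, M4=1432/1209, M5=0
seg 0: a=-5, c=M0/2=0, d=(M1−M0)/(6·1)=68/1209, b=Δ0−h0·(2M0+M1)/6=1141/1209
seg 1: a=-4, c=M1/2=68/403, d=(M2−M1)/(6·3)=-748/10881, b=Δ1−h1·(2M1+M2)/6=1345/1209
seg 2: a=-1, c=M2/2=-544/1209, d=(M3−M2)/(6·3)=167/3627, b=Δ2−h2·(2M2+M3)/6=25/93
seg 3: a=-3, c=M3/2=-43/1209, d=(M4−M3)/(6·3)=253/3627, b=Δ3−h3·(2M3+M4)/6=-1436/1209
seg 4: a=-5, c=M4/2=716/1209, d=(M5−M4)/(6·3)=-716/10881, b=Δ4−h4·(2M4+M5)/6=583/1209
t_q=25/4 → seg 2, τ=9/4; S=-1+25/93·τ+-544/1209·τ²+167/3627·τ³=-55417/25792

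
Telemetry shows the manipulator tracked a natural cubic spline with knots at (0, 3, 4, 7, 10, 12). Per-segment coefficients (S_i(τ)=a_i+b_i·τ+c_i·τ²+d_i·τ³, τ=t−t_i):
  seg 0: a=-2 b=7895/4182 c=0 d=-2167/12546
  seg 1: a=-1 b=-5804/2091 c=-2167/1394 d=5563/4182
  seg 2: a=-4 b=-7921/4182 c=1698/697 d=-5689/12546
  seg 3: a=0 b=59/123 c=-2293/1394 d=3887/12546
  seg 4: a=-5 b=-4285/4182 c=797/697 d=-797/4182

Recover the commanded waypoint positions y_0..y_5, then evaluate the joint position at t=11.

y_0 = S_0(0) = a_0 = -2
y_1 = S_1(0) = a_1 = -1
y_2 = S_2(0) = a_2 = -4
y_3 = S_3(0) = a_3 = 0
y_4 = S_4(0) = a_4 = -5
y_5 = S_4(2) = -4
t_q=11 is in segment 4 (τ=1); S_4(τ)=-3535/697

y_0=-2 y_1=-1 y_2=-4 y_3=0 y_4=-5 y_5=-4
S(11) = -3535/697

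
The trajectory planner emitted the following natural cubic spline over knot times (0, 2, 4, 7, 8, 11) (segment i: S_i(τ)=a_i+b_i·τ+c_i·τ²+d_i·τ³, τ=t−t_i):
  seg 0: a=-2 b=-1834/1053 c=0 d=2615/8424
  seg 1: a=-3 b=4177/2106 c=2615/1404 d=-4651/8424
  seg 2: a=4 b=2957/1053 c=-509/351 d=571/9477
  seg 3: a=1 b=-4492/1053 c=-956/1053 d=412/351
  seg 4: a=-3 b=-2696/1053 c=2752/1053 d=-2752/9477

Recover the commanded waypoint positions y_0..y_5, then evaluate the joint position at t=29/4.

y_0=-2 y_1=-3 y_2=4 y_3=1 y_4=-3 y_5=5
S(29/4) = -589/5616

y_0 = S_0(0) = a_0 = -2
y_1 = S_1(0) = a_1 = -3
y_2 = S_2(0) = a_2 = 4
y_3 = S_3(0) = a_3 = 1
y_4 = S_4(0) = a_4 = -3
y_5 = S_4(3) = 5
t_q=29/4 is in segment 3 (τ=1/4); S_3(τ)=-589/5616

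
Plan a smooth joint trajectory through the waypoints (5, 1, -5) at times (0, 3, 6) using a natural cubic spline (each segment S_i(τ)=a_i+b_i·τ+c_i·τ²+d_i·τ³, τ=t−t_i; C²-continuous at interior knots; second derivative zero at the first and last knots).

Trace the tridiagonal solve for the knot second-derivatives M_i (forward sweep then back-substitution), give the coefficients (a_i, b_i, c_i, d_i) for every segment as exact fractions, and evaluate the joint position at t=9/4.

Δ: Δ0=-4/3, Δ1=-2
row 1: diag=12, rhs=-4; c'=1/4, d'=-1/3
back: M1=-1/3
M: M0=0, M1=-1/3, M2=0
seg 0: a=5, c=M0/2=0, d=(M1−M0)/(6·3)=-1/54, b=Δ0−h0·(2M0+M1)/6=-7/6
seg 1: a=1, c=M1/2=-1/6, d=(M2−M1)/(6·3)=1/54, b=Δ1−h1·(2M1+M2)/6=-5/3
t_q=9/4 → seg 0, τ=9/4; S=5+-7/6·τ+0·τ²+-1/54·τ³=277/128

  seg 0: a=5 b=-7/6 c=0 d=-1/54
  seg 1: a=1 b=-5/3 c=-1/6 d=1/54
S(9/4) = 277/128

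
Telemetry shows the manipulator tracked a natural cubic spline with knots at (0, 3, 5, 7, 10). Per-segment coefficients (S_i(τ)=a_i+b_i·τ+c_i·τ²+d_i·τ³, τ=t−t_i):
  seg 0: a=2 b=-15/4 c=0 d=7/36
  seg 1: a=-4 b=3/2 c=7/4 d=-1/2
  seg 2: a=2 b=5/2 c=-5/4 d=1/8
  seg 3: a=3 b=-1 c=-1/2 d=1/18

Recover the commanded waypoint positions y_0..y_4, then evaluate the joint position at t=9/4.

y_0 = S_0(0) = a_0 = 2
y_1 = S_1(0) = a_1 = -4
y_2 = S_2(0) = a_2 = 2
y_3 = S_3(0) = a_3 = 3
y_4 = S_3(3) = -3
t_q=9/4 is in segment 0 (τ=9/4); S_0(τ)=-1081/256

y_0=2 y_1=-4 y_2=2 y_3=3 y_4=-3
S(9/4) = -1081/256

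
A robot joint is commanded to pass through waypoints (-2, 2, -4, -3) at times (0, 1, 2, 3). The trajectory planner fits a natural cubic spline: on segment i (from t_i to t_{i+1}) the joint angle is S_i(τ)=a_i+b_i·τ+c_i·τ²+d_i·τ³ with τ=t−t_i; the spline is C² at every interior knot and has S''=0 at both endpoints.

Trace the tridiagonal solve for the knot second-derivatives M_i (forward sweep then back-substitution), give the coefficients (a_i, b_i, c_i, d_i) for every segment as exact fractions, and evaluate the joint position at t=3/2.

  seg 0: a=-2 b=107/15 c=0 d=-47/15
  seg 1: a=2 b=-34/15 c=-47/5 d=17/3
  seg 2: a=-4 b=-61/15 c=38/5 d=-38/15
S(3/2) = -31/40

Δ: Δ0=4, Δ1=-6, Δ2=1
row 1: diag=4, rhs=-60; c'=1/4, d'=-15
row 2: denom=4−1·1/4=15/4; d'=(42−1·-15)/(15/4)=76/5
back: M2=76/5
back: M1=-15−1/4·76/5=-94/5
M: M0=0, M1=-94/5, M2=76/5, M3=0
seg 0: a=-2, c=M0/2=0, d=(M1−M0)/(6·1)=-47/15, b=Δ0−h0·(2M0+M1)/6=107/15
seg 1: a=2, c=M1/2=-47/5, d=(M2−M1)/(6·1)=17/3, b=Δ1−h1·(2M1+M2)/6=-34/15
seg 2: a=-4, c=M2/2=38/5, d=(M3−M2)/(6·1)=-38/15, b=Δ2−h2·(2M2+M3)/6=-61/15
t_q=3/2 → seg 1, τ=1/2; S=2+-34/15·τ+-47/5·τ²+17/3·τ³=-31/40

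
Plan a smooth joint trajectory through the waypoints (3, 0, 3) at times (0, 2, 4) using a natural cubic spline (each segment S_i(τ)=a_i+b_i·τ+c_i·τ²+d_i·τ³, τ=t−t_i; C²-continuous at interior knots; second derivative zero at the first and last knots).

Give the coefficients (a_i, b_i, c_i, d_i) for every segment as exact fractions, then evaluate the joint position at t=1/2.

Δ: Δ0=-3/2, Δ1=3/2
row 1: diag=8, rhs=18; c'=1/4, d'=9/4
back: M1=9/4
M: M0=0, M1=9/4, M2=0
seg 0: a=3, c=M0/2=0, d=(M1−M0)/(6·2)=3/16, b=Δ0−h0·(2M0+M1)/6=-9/4
seg 1: a=0, c=M1/2=9/8, d=(M2−M1)/(6·2)=-3/16, b=Δ1−h1·(2M1+M2)/6=0
t_q=1/2 → seg 0, τ=1/2; S=3+-9/4·τ+0·τ²+3/16·τ³=243/128

  seg 0: a=3 b=-9/4 c=0 d=3/16
  seg 1: a=0 b=0 c=9/8 d=-3/16
S(1/2) = 243/128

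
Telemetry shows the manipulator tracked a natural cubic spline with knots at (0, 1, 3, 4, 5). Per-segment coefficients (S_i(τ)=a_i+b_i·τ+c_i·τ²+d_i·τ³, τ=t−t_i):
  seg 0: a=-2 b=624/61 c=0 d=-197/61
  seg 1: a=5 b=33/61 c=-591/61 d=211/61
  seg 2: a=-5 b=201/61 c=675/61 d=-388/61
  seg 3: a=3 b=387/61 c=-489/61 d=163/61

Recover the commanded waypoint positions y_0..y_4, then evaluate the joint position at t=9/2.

y_0=-2 y_1=5 y_2=-5 y_3=3 y_4=4
S(9/2) = 2197/488

y_0 = S_0(0) = a_0 = -2
y_1 = S_1(0) = a_1 = 5
y_2 = S_2(0) = a_2 = -5
y_3 = S_3(0) = a_3 = 3
y_4 = S_3(1) = 4
t_q=9/2 is in segment 3 (τ=1/2); S_3(τ)=2197/488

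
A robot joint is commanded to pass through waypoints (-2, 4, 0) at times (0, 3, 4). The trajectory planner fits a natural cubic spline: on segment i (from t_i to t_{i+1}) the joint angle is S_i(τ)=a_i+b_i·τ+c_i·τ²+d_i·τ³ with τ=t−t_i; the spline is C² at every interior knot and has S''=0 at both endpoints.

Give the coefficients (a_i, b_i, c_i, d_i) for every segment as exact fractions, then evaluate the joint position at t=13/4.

Δ: Δ0=2, Δ1=-4
row 1: diag=8, rhs=-36; c'=1/8, d'=-9/2
back: M1=-9/2
M: M0=0, M1=-9/2, M2=0
seg 0: a=-2, c=M0/2=0, d=(M1−M0)/(6·3)=-1/4, b=Δ0−h0·(2M0+M1)/6=17/4
seg 1: a=4, c=M1/2=-9/4, d=(M2−M1)/(6·1)=3/4, b=Δ1−h1·(2M1+M2)/6=-5/2
t_q=13/4 → seg 1, τ=1/4; S=4+-5/2·τ+-9/4·τ²+3/4·τ³=831/256

  seg 0: a=-2 b=17/4 c=0 d=-1/4
  seg 1: a=4 b=-5/2 c=-9/4 d=3/4
S(13/4) = 831/256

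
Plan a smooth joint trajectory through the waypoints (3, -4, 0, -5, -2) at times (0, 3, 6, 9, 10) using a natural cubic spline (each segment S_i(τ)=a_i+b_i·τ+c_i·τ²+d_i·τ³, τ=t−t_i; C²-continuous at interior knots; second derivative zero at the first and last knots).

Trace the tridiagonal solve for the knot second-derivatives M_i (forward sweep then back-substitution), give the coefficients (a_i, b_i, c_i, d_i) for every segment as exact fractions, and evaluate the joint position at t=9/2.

Δ: Δ0=-7/3, Δ1=4/3, Δ2=-5/3, Δ3=3
row 1: diag=12, rhs=22; c'=1/4, d'=11/6
row 2: denom=12−3·1/4=45/4; d'=(-18−3·11/6)/(45/4)=-94/45
row 3: denom=8−3·4/15=36/5; d'=(28−3·-94/45)/(36/5)=257/54
back: M3=257/54
back: M2=-94/45−4/15·257/54=-272/81
back: M1=11/6−1/4·-272/81=433/162
M: M0=0, M1=433/162, M2=-272/81, M3=257/54, M4=0
seg 0: a=3, c=M0/2=0, d=(M1−M0)/(6·3)=433/2916, b=Δ0−h0·(2M0+M1)/6=-1189/324
seg 1: a=-4, c=M1/2=433/324, d=(M2−M1)/(6·3)=-977/2916, b=Δ1−h1·(2M1+M2)/6=55/162
seg 2: a=0, c=M2/2=-136/81, d=(M3−M2)/(6·3)=1315/2916, b=Δ2−h2·(2M2+M3)/6=-223/324
seg 3: a=-5, c=M3/2=257/108, d=(M4−M3)/(6·1)=-257/324, b=Δ3−h3·(2M3+M4)/6=229/162
t_q=9/2 → seg 1, τ=3/2; S=-4+55/162·τ+433/324·τ²+-977/2916·τ³=-155/96

  seg 0: a=3 b=-1189/324 c=0 d=433/2916
  seg 1: a=-4 b=55/162 c=433/324 d=-977/2916
  seg 2: a=0 b=-223/324 c=-136/81 d=1315/2916
  seg 3: a=-5 b=229/162 c=257/108 d=-257/324
S(9/2) = -155/96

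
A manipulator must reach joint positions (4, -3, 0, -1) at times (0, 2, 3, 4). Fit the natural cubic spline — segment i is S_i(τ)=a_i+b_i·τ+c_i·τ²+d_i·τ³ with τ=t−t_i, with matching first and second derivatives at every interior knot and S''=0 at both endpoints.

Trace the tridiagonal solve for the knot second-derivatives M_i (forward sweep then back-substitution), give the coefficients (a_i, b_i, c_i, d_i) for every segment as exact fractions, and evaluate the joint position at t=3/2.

Δ: Δ0=-7/2, Δ1=3, Δ2=-1
row 1: diag=6, rhs=39; c'=1/6, d'=13/2
row 2: denom=4−1·1/6=23/6; d'=(-24−1·13/2)/(23/6)=-183/23
back: M2=-183/23
back: M1=13/2−1/6·-183/23=180/23
M: M0=0, M1=180/23, M2=-183/23, M3=0
seg 0: a=4, c=M0/2=0, d=(M1−M0)/(6·2)=15/23, b=Δ0−h0·(2M0+M1)/6=-281/46
seg 1: a=-3, c=M1/2=90/23, d=(M2−M1)/(6·1)=-121/46, b=Δ1−h1·(2M1+M2)/6=79/46
seg 2: a=0, c=M2/2=-183/46, d=(M3−M2)/(6·1)=61/46, b=Δ2−h2·(2M2+M3)/6=38/23
t_q=3/2 → seg 0, τ=3/2; S=4+-281/46·τ+0·τ²+15/23·τ³=-545/184

  seg 0: a=4 b=-281/46 c=0 d=15/23
  seg 1: a=-3 b=79/46 c=90/23 d=-121/46
  seg 2: a=0 b=38/23 c=-183/46 d=61/46
S(3/2) = -545/184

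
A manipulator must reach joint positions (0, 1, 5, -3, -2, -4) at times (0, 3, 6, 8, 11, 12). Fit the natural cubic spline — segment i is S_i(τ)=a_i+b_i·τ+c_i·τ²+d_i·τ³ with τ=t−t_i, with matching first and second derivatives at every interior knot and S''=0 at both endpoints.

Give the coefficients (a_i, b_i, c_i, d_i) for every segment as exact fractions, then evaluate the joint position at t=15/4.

  seg 0: a=0 b=-1231/2499 c=0 d=688/7497
  seg 1: a=1 b=4961/2499 c=688/833 d=-869/2499
  seg 2: a=5 b=-874/357 c=-1919/833 d=1909/2499
  seg 3: a=-3 b=-6238/2499 c=1899/833 d=-3340/7497
  seg 4: a=-2 b=-2116/2499 c=-1441/833 d=1441/2499
S(15/4) = 149635/53312

Δ: Δ0=1/3, Δ1=4/3, Δ2=-4, Δ3=1/3, Δ4=-2
row 1: diag=12, rhs=6; c'=1/4, d'=1/2
row 2: denom=10−3·1/4=37/4; d'=(-32−3·1/2)/(37/4)=-134/37
row 3: denom=10−2·8/37=354/37; d'=(26−2·-134/37)/(354/37)=205/59
row 4: denom=8−3·37/118=833/118; d'=(-14−3·205/59)/(833/118)=-2882/833
back: M4=-2882/833
back: M3=205/59−37/118·-2882/833=3798/833
back: M2=-134/37−8/37·3798/833=-3838/833
back: M1=1/2−1/4·-3838/833=1376/833
M: M0=0, M1=1376/833, M2=-3838/833, M3=3798/833, M4=-2882/833, M5=0
seg 0: a=0, c=M0/2=0, d=(M1−M0)/(6·3)=688/7497, b=Δ0−h0·(2M0+M1)/6=-1231/2499
seg 1: a=1, c=M1/2=688/833, d=(M2−M1)/(6·3)=-869/2499, b=Δ1−h1·(2M1+M2)/6=4961/2499
seg 2: a=5, c=M2/2=-1919/833, d=(M3−M2)/(6·2)=1909/2499, b=Δ2−h2·(2M2+M3)/6=-874/357
seg 3: a=-3, c=M3/2=1899/833, d=(M4−M3)/(6·3)=-3340/7497, b=Δ3−h3·(2M3+M4)/6=-6238/2499
seg 4: a=-2, c=M4/2=-1441/833, d=(M5−M4)/(6·1)=1441/2499, b=Δ4−h4·(2M4+M5)/6=-2116/2499
t_q=15/4 → seg 1, τ=3/4; S=1+4961/2499·τ+688/833·τ²+-869/2499·τ³=149635/53312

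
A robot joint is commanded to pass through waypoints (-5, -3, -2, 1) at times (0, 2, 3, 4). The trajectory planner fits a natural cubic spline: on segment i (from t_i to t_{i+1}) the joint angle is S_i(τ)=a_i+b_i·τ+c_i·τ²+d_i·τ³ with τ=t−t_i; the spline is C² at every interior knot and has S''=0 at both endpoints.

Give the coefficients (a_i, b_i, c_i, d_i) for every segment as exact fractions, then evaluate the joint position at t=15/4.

  seg 0: a=-5 b=27/23 c=0 d=-1/23
  seg 1: a=-3 b=15/23 c=-6/23 d=14/23
  seg 2: a=-2 b=45/23 c=36/23 d=-12/23
S(15/4) = 47/368

Δ: Δ0=1, Δ1=1, Δ2=3
row 1: diag=6, rhs=0; c'=1/6, d'=0
row 2: denom=4−1·1/6=23/6; d'=(12−1·0)/(23/6)=72/23
back: M2=72/23
back: M1=0−1/6·72/23=-12/23
M: M0=0, M1=-12/23, M2=72/23, M3=0
seg 0: a=-5, c=M0/2=0, d=(M1−M0)/(6·2)=-1/23, b=Δ0−h0·(2M0+M1)/6=27/23
seg 1: a=-3, c=M1/2=-6/23, d=(M2−M1)/(6·1)=14/23, b=Δ1−h1·(2M1+M2)/6=15/23
seg 2: a=-2, c=M2/2=36/23, d=(M3−M2)/(6·1)=-12/23, b=Δ2−h2·(2M2+M3)/6=45/23
t_q=15/4 → seg 2, τ=3/4; S=-2+45/23·τ+36/23·τ²+-12/23·τ³=47/368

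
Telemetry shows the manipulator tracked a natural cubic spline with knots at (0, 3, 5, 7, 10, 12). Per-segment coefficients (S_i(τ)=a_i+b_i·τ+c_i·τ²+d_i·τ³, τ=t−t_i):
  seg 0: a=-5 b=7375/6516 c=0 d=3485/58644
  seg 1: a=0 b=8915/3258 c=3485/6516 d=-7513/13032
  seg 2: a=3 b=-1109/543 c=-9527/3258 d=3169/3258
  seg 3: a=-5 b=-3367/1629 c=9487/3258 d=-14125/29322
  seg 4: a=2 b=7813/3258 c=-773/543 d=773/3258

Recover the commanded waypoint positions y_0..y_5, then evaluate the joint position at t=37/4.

y_0=-5 y_1=0 y_2=3 y_3=-5 y_4=2 y_5=3
S(37/4) = -9177/23168

y_0 = S_0(0) = a_0 = -5
y_1 = S_1(0) = a_1 = 0
y_2 = S_2(0) = a_2 = 3
y_3 = S_3(0) = a_3 = -5
y_4 = S_4(0) = a_4 = 2
y_5 = S_4(2) = 3
t_q=37/4 is in segment 3 (τ=9/4); S_3(τ)=-9177/23168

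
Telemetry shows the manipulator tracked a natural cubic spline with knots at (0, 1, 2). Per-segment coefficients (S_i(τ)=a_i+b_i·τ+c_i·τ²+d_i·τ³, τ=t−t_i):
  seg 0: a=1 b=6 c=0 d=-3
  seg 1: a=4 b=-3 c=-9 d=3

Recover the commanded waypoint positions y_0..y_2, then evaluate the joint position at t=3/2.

y_0=1 y_1=4 y_2=-5
S(3/2) = 5/8

y_0 = S_0(0) = a_0 = 1
y_1 = S_1(0) = a_1 = 4
y_2 = S_1(1) = -5
t_q=3/2 is in segment 1 (τ=1/2); S_1(τ)=5/8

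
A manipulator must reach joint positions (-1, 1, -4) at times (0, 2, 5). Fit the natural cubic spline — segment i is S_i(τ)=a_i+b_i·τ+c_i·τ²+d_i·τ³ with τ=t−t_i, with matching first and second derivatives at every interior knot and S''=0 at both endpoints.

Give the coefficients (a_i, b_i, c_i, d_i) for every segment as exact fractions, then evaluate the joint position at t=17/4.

  seg 0: a=-1 b=23/15 c=0 d=-2/15
  seg 1: a=1 b=-1/15 c=-4/5 d=4/45
S(17/4) = -35/16

Δ: Δ0=1, Δ1=-5/3
row 1: diag=10, rhs=-16; c'=3/10, d'=-8/5
back: M1=-8/5
M: M0=0, M1=-8/5, M2=0
seg 0: a=-1, c=M0/2=0, d=(M1−M0)/(6·2)=-2/15, b=Δ0−h0·(2M0+M1)/6=23/15
seg 1: a=1, c=M1/2=-4/5, d=(M2−M1)/(6·3)=4/45, b=Δ1−h1·(2M1+M2)/6=-1/15
t_q=17/4 → seg 1, τ=9/4; S=1+-1/15·τ+-4/5·τ²+4/45·τ³=-35/16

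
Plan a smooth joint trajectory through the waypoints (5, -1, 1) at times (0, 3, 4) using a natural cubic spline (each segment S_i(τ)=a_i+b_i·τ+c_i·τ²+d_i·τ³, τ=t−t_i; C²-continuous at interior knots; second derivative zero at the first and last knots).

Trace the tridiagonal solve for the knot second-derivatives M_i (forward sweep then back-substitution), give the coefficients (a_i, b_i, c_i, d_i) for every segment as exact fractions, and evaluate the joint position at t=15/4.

Δ: Δ0=-2, Δ1=2
row 1: diag=8, rhs=24; c'=1/8, d'=3
back: M1=3
M: M0=0, M1=3, M2=0
seg 0: a=5, c=M0/2=0, d=(M1−M0)/(6·3)=1/6, b=Δ0−h0·(2M0+M1)/6=-7/2
seg 1: a=-1, c=M1/2=3/2, d=(M2−M1)/(6·1)=-1/2, b=Δ1−h1·(2M1+M2)/6=1
t_q=15/4 → seg 1, τ=3/4; S=-1+1·τ+3/2·τ²+-1/2·τ³=49/128

  seg 0: a=5 b=-7/2 c=0 d=1/6
  seg 1: a=-1 b=1 c=3/2 d=-1/2
S(15/4) = 49/128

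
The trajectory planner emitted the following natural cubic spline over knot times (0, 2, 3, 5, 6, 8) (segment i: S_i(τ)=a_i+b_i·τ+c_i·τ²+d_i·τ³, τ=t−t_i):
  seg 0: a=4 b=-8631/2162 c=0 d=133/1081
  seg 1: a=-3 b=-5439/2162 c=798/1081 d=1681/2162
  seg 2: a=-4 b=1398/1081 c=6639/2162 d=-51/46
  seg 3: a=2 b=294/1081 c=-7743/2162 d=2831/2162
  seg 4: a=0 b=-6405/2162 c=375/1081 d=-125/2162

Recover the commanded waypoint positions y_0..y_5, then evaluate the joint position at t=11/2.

y_0=4 y_1=-3 y_2=-4 y_3=2 y_4=0 y_5=-5
S(11/2) = 24289/17296

y_0 = S_0(0) = a_0 = 4
y_1 = S_1(0) = a_1 = -3
y_2 = S_2(0) = a_2 = -4
y_3 = S_3(0) = a_3 = 2
y_4 = S_4(0) = a_4 = 0
y_5 = S_4(2) = -5
t_q=11/2 is in segment 3 (τ=1/2); S_3(τ)=24289/17296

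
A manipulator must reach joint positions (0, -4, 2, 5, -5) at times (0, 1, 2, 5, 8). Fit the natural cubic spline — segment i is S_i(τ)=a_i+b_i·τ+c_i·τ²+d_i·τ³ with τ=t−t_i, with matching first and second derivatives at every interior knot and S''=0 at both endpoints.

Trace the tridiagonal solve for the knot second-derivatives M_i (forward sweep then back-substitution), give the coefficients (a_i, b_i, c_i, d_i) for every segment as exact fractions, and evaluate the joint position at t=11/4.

Δ: Δ0=-4, Δ1=6, Δ2=1, Δ3=-10/3
row 1: diag=4, rhs=60; c'=1/4, d'=15
row 2: denom=8−1·1/4=31/4; d'=(-30−1·15)/(31/4)=-180/31
row 3: denom=12−3·12/31=336/31; d'=(-26−3·-180/31)/(336/31)=-19/24
back: M3=-19/24
back: M2=-180/31−12/31·-19/24=-11/2
back: M1=15−1/4·-11/2=131/8
M: M0=0, M1=131/8, M2=-11/2, M3=-19/24, M4=0
seg 0: a=0, c=M0/2=0, d=(M1−M0)/(6·1)=131/48, b=Δ0−h0·(2M0+M1)/6=-323/48
seg 1: a=-4, c=M1/2=131/16, d=(M2−M1)/(6·1)=-175/48, b=Δ1−h1·(2M1+M2)/6=35/24
seg 2: a=2, c=M2/2=-11/4, d=(M3−M2)/(6·3)=113/432, b=Δ2−h2·(2M2+M3)/6=331/48
seg 3: a=5, c=M3/2=-19/48, d=(M4−M3)/(6·3)=19/432, b=Δ3−h3·(2M3+M4)/6=-61/24
t_q=11/4 → seg 2, τ=3/4; S=2+331/48·τ+-11/4·τ²+113/432·τ³=5873/1024

  seg 0: a=0 b=-323/48 c=0 d=131/48
  seg 1: a=-4 b=35/24 c=131/16 d=-175/48
  seg 2: a=2 b=331/48 c=-11/4 d=113/432
  seg 3: a=5 b=-61/24 c=-19/48 d=19/432
S(11/4) = 5873/1024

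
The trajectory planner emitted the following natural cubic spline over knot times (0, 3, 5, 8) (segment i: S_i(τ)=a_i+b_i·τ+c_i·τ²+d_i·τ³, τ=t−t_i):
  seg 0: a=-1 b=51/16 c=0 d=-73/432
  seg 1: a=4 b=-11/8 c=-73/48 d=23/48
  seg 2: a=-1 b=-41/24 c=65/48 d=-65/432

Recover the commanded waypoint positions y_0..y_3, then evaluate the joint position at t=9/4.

y_0=-1 y_1=4 y_2=-1 y_3=2
S(9/4) = 4349/1024

y_0 = S_0(0) = a_0 = -1
y_1 = S_1(0) = a_1 = 4
y_2 = S_2(0) = a_2 = -1
y_3 = S_2(3) = 2
t_q=9/4 is in segment 0 (τ=9/4); S_0(τ)=4349/1024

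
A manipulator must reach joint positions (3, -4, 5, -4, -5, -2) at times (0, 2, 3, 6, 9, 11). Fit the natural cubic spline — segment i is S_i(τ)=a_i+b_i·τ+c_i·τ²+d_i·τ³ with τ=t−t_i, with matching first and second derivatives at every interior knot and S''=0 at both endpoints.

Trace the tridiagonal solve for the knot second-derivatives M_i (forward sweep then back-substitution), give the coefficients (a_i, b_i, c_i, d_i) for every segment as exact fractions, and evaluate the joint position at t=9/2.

Δ: Δ0=-7/2, Δ1=9, Δ2=-3, Δ3=-1/3, Δ4=3/2
row 1: diag=6, rhs=75; c'=1/6, d'=25/2
row 2: denom=8−1·1/6=47/6; d'=(-72−1·25/2)/(47/6)=-507/47
row 3: denom=12−3·18/47=510/47; d'=(16−3·-507/47)/(510/47)=2273/510
row 4: denom=10−3·47/170=1559/170; d'=(11−3·2273/510)/(1559/170)=-403/1559
back: M4=-403/1559
back: M3=2273/510−47/170·-403/1559=21179/4677
back: M2=-507/47−18/47·21179/4677=-19521/1559
back: M1=25/2−1/6·-19521/1559=22741/1559
M: M0=0, M1=22741/1559, M2=-19521/1559, M3=21179/4677, M4=-403/1559, M5=0
seg 0: a=3, c=M0/2=0, d=(M1−M0)/(6·2)=22741/18708, b=Δ0−h0·(2M0+M1)/6=-78221/9354
seg 1: a=-4, c=M1/2=22741/3118, d=(M2−M1)/(6·1)=-21131/4677, b=Δ1−h1·(2M1+M2)/6=58225/9354
seg 2: a=5, c=M2/2=-19521/3118, d=(M3−M2)/(6·3)=39871/42093, b=Δ2−h2·(2M2+M3)/6=67885/9354
seg 3: a=-4, c=M3/2=21179/9354, d=(M4−M3)/(6·3)=-11194/42093, b=Δ3−h3·(2M3+M4)/6=-44267/9354
seg 4: a=-5, c=M4/2=-403/3118, d=(M5−M4)/(6·2)=403/18708, b=Δ4−h4·(2M4+M5)/6=15643/9354
t_q=9/2 → seg 2, τ=3/2; S=5+67885/9354·τ+-19521/3118·τ²+39871/42093·τ³=7789/1559

  seg 0: a=3 b=-78221/9354 c=0 d=22741/18708
  seg 1: a=-4 b=58225/9354 c=22741/3118 d=-21131/4677
  seg 2: a=5 b=67885/9354 c=-19521/3118 d=39871/42093
  seg 3: a=-4 b=-44267/9354 c=21179/9354 d=-11194/42093
  seg 4: a=-5 b=15643/9354 c=-403/3118 d=403/18708
S(9/2) = 7789/1559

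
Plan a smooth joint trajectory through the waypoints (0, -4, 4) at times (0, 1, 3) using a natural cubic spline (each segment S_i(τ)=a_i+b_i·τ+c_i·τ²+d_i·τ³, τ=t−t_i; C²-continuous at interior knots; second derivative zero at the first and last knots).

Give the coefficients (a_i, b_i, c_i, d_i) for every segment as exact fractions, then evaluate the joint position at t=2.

  seg 0: a=0 b=-16/3 c=0 d=4/3
  seg 1: a=-4 b=-4/3 c=4 d=-2/3
S(2) = -2

Δ: Δ0=-4, Δ1=4
row 1: diag=6, rhs=48; c'=1/3, d'=8
back: M1=8
M: M0=0, M1=8, M2=0
seg 0: a=0, c=M0/2=0, d=(M1−M0)/(6·1)=4/3, b=Δ0−h0·(2M0+M1)/6=-16/3
seg 1: a=-4, c=M1/2=4, d=(M2−M1)/(6·2)=-2/3, b=Δ1−h1·(2M1+M2)/6=-4/3
t_q=2 → seg 1, τ=1; S=-4+-4/3·τ+4·τ²+-2/3·τ³=-2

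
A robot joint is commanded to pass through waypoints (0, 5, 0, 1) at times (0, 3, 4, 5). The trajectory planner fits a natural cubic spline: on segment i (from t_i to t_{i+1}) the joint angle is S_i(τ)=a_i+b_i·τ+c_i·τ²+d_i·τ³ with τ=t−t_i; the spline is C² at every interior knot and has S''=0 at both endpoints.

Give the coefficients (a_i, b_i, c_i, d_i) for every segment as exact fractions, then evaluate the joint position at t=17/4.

Δ: Δ0=5/3, Δ1=-5, Δ2=1
row 1: diag=8, rhs=-40; c'=1/8, d'=-5
row 2: denom=4−1·1/8=31/8; d'=(36−1·-5)/(31/8)=328/31
back: M2=328/31
back: M1=-5−1/8·328/31=-196/31
M: M0=0, M1=-196/31, M2=328/31, M3=0
seg 0: a=0, c=M0/2=0, d=(M1−M0)/(6·3)=-98/279, b=Δ0−h0·(2M0+M1)/6=449/93
seg 1: a=5, c=M1/2=-98/31, d=(M2−M1)/(6·1)=262/93, b=Δ1−h1·(2M1+M2)/6=-433/93
seg 2: a=0, c=M2/2=164/31, d=(M3−M2)/(6·1)=-164/93, b=Δ2−h2·(2M2+M3)/6=-235/93
t_q=17/4 → seg 2, τ=1/4; S=0+-235/93·τ+164/31·τ²+-164/93·τ³=-163/496

  seg 0: a=0 b=449/93 c=0 d=-98/279
  seg 1: a=5 b=-433/93 c=-98/31 d=262/93
  seg 2: a=0 b=-235/93 c=164/31 d=-164/93
S(17/4) = -163/496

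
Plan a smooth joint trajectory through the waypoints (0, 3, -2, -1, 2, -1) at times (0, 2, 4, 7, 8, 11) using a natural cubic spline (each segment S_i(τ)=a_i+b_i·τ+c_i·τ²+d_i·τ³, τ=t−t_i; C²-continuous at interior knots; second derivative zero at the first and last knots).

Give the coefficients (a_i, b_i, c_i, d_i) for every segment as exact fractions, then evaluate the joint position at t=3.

  seg 0: a=0 b=2798/1053 c=0 d=-2437/8424
  seg 1: a=3 b=-1715/2106 c=-2437/1404 d=3761/8424
  seg 2: a=-2 b=-2527/1053 c=331/351 d=-101/9477
  seg 3: a=-1 b=3128/1053 c=892/1053 d=-287/351
  seg 4: a=2 b=2329/1053 c=-1691/1053 d=1691/9477
S(3) = 839/936

Δ: Δ0=3/2, Δ1=-5/2, Δ2=1/3, Δ3=3, Δ4=-1
row 1: diag=8, rhs=-24; c'=1/4, d'=-3
row 2: denom=10−2·1/4=19/2; d'=(17−2·-3)/(19/2)=46/19
row 3: denom=8−3·6/19=134/19; d'=(16−3·46/19)/(134/19)=83/67
row 4: denom=8−1·19/134=1053/134; d'=(-24−1·83/67)/(1053/134)=-3382/1053
back: M4=-3382/1053
back: M3=83/67−19/134·-3382/1053=1784/1053
back: M2=46/19−6/19·1784/1053=662/351
back: M1=-3−1/4·662/351=-2437/702
M: M0=0, M1=-2437/702, M2=662/351, M3=1784/1053, M4=-3382/1053, M5=0
seg 0: a=0, c=M0/2=0, d=(M1−M0)/(6·2)=-2437/8424, b=Δ0−h0·(2M0+M1)/6=2798/1053
seg 1: a=3, c=M1/2=-2437/1404, d=(M2−M1)/(6·2)=3761/8424, b=Δ1−h1·(2M1+M2)/6=-1715/2106
seg 2: a=-2, c=M2/2=331/351, d=(M3−M2)/(6·3)=-101/9477, b=Δ2−h2·(2M2+M3)/6=-2527/1053
seg 3: a=-1, c=M3/2=892/1053, d=(M4−M3)/(6·1)=-287/351, b=Δ3−h3·(2M3+M4)/6=3128/1053
seg 4: a=2, c=M4/2=-1691/1053, d=(M5−M4)/(6·3)=1691/9477, b=Δ4−h4·(2M4+M5)/6=2329/1053
t_q=3 → seg 1, τ=1; S=3+-1715/2106·τ+-2437/1404·τ²+3761/8424·τ³=839/936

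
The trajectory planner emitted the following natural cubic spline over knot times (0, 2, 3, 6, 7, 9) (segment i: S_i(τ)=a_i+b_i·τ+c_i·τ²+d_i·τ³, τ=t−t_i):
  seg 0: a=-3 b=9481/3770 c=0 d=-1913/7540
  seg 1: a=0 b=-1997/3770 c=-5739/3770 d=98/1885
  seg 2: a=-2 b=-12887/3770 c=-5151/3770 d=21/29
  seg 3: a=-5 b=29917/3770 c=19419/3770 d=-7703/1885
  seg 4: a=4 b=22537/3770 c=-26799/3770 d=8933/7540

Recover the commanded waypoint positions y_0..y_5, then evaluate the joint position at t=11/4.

y_0 = S_0(0) = a_0 = -3
y_1 = S_1(0) = a_1 = 0
y_2 = S_2(0) = a_2 = -2
y_3 = S_3(0) = a_3 = -5
y_4 = S_4(0) = a_4 = 4
y_5 = S_4(2) = -3
t_q=11/4 is in segment 1 (τ=3/4); S_1(τ)=-18573/15080

y_0=-3 y_1=0 y_2=-2 y_3=-5 y_4=4 y_5=-3
S(11/4) = -18573/15080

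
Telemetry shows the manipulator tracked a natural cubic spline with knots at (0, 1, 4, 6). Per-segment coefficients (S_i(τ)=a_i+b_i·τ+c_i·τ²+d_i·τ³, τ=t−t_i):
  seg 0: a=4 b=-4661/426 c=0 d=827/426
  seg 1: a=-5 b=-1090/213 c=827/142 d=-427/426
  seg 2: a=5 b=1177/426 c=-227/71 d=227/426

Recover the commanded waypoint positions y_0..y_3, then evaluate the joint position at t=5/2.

y_0=4 y_1=-5 y_2=5 y_3=2
S(5/2) = -3357/1136

y_0 = S_0(0) = a_0 = 4
y_1 = S_1(0) = a_1 = -5
y_2 = S_2(0) = a_2 = 5
y_3 = S_2(2) = 2
t_q=5/2 is in segment 1 (τ=3/2); S_1(τ)=-3357/1136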